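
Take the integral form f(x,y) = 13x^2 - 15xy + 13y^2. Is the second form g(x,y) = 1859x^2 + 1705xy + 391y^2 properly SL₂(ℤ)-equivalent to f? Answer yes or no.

D₁ = -451, D₂ = -451
f: translate: b→11 (≡-15 mod 26), so (13,-15,13)→(13,11,11)
f: flip: (13,11,11)→(11,-11,13)
f: translate: b→11 (≡-11 mod 22), so (11,-11,13)→(11,11,13)
f: reduced (well bottom): (11,11,13) with a≤c, −a<b≤a
g: flip: (1859,1705,391)→(391,-1705,1859)
g: translate: b→-141 (≡-1705 mod 782), so (391,-1705,1859)→(391,-141,13)
g: flip: (391,-141,13)→(13,141,391)
g: translate: b→11 (≡141 mod 26), so (13,141,391)→(13,11,11)
g: flip: (13,11,11)→(11,-11,13)
g: translate: b→11 (≡-11 mod 22), so (11,-11,13)→(11,11,13)
g: reduced (well bottom): (11,11,13) with a≤c, −a<b≤a
reduced forms (11, 11, 13) vs (11, 11, 13) ⇒ equivalent

yes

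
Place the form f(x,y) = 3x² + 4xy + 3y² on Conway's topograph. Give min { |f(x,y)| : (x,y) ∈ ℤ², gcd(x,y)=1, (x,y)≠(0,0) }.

translate: b→-2 (≡4 mod 6), so (3,4,3)→(3,-2,2)
flip: (3,-2,2)→(2,2,3)
reduced (well bottom): (2,2,3) with a≤c, −a<b≤a
well minimum = a = 2

2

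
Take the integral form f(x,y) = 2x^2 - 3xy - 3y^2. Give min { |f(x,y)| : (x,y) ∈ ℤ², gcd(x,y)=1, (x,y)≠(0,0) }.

descent: ρ → (-3,3,2)  [lands on river]
river: ρ → (2,5,-1)
river: ρ → (-1,5,2)
river: ρ → (2,3,-3)
closes: descent 1, river 4
min |a| on river = 1

1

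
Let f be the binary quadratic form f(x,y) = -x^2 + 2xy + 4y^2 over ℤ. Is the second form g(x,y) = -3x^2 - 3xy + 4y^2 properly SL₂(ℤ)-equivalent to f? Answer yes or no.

D₁ = 20, D₂ = 57
discriminants differ ⇒ not SL₂(ℤ)-equivalent

no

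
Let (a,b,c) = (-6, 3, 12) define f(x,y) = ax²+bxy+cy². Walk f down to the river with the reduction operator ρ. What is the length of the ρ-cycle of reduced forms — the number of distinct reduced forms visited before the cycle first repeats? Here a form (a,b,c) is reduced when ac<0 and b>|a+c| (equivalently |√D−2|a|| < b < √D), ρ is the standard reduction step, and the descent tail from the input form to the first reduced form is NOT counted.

D = 297, ⌊√D⌋ = 17
descent: ρ → (12,-3,-6)
descent: ρ → (-6,15,3)  [lands on river]
river: ρ → (3,15,-6)
river: ρ → (-6,9,9)
river: ρ → (9,9,-6)
ρ-cycle length = 4 (tail of 2 descent steps not counted)

4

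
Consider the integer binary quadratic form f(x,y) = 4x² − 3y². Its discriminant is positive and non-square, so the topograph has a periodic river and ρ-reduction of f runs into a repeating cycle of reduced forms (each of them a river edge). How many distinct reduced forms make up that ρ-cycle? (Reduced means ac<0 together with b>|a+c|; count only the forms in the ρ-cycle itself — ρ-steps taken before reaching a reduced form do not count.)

D = 48, ⌊√D⌋ = 6
descent: ρ → (-3,6,1)  [lands on river]
river: ρ → (1,6,-3)
ρ-cycle length = 2 (tail of 1 descent step not counted)

2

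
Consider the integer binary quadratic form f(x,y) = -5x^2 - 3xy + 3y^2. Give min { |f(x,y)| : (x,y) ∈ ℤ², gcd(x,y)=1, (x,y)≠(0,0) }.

descent: ρ → (3,3,-5)  [lands on river]
river: ρ → (-5,7,1)
river: ρ → (1,7,-5)
river: ρ → (-5,3,3)
closes: descent 1, river 4
min |a| on river = 1

1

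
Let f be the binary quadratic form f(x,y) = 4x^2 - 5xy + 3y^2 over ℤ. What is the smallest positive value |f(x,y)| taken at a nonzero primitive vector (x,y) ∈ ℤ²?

translate: b→3 (≡-5 mod 8), so (4,-5,3)→(4,3,2)
flip: (4,3,2)→(2,-3,4)
translate: b→1 (≡-3 mod 4), so (2,-3,4)→(2,1,3)
reduced (well bottom): (2,1,3) with a≤c, −a<b≤a
well minimum = a = 2

2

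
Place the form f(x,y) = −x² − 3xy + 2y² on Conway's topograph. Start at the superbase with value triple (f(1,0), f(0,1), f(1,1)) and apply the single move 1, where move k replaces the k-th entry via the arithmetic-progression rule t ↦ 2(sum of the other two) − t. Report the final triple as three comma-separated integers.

start (-1,2,-2) = (f(1,0),f(0,1),f(1,1))
replace slot 1: 2·(2+(-2)) − (-1) = 1 → (1,2,-2)

1,2,-2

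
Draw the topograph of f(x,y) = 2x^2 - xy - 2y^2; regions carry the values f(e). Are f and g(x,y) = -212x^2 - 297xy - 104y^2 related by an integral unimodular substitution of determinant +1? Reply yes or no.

D₁ = 17, D₂ = 17
river cycle of f (length 6): (-2, 1, 2), (2, 3, -1), (-1, 3, 2), (2, 1, -2), (-2, 3, 1), (1, 3, -2)
river cycle of g (length 6): (-2, 1, 2), (2, 3, -1), (-1, 3, 2), (2, 1, -2), (-2, 3, 1), (1, 3, -2)
cycles coincide ⇒ equivalent

yes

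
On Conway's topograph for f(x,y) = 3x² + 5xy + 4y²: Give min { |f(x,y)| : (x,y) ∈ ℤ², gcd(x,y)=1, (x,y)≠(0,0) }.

translate: b→-1 (≡5 mod 6), so (3,5,4)→(3,-1,2)
flip: (3,-1,2)→(2,1,3)
reduced (well bottom): (2,1,3) with a≤c, −a<b≤a
well minimum = a = 2

2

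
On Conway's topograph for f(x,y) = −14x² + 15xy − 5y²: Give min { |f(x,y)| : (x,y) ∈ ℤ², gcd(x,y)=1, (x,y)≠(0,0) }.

translate: b→13 (≡-15 mod 28), so (14,-15,5)→(14,13,4)
flip: (14,13,4)→(4,-13,14)
translate: b→3 (≡-13 mod 8), so (4,-13,14)→(4,3,4)
reduced (well bottom): (4,3,4) with a≤c, −a<b≤a
well minimum |f| = |-4| = 4 (negative-definite)

4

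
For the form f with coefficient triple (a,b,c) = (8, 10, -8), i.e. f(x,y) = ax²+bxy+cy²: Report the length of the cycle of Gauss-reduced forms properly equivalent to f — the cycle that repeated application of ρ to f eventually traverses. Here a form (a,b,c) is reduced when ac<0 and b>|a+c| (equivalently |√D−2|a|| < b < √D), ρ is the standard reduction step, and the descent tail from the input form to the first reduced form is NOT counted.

D = 356, ⌊√D⌋ = 18
river: ρ → (-8,6,10)
river: ρ → (10,14,-4)
river: ρ → (-4,18,2)
river: ρ → (2,18,-4)
river: ρ → (-4,14,10)
river: ρ → (10,6,-8)
river: ρ → (-8,10,8)
river: ρ → (8,6,-10)
river: ρ → (-10,14,4)
river: ρ → (4,18,-2)
river: ρ → (-2,18,4)
river: ρ → (4,14,-10)
river: ρ → (-10,6,8)
river: ρ → (8,10,-8)
ρ-cycle length = 14 (tail of 0 descent steps not counted)

14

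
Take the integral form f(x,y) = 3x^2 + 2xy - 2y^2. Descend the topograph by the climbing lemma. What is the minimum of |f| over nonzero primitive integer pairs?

river: ρ → (-2,2,3)
river: ρ → (3,4,-1)
river: ρ → (-1,4,3)
river: ρ → (3,2,-2)
closes: descent 0, river 4
min |a| on river = 1

1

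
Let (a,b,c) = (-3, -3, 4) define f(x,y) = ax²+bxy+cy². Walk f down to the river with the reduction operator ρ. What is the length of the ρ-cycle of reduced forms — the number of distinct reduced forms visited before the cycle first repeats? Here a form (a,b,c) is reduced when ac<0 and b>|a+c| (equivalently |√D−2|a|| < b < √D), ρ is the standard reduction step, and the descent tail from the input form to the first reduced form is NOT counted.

D = 57, ⌊√D⌋ = 7
descent: ρ → (4,3,-3)  [lands on river]
river: ρ → (-3,3,4)
river: ρ → (4,5,-2)
river: ρ → (-2,7,1)
river: ρ → (1,7,-2)
river: ρ → (-2,5,4)
ρ-cycle length = 6 (tail of 1 descent step not counted)

6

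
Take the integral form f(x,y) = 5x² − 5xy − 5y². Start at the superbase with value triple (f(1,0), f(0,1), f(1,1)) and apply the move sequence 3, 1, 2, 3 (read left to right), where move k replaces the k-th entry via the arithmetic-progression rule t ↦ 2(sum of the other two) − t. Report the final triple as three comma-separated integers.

start (5,-5,-5) = (f(1,0),f(0,1),f(1,1))
replace slot 3: 2·(5+(-5)) − (-5) = 5 → (5,-5,5)
replace slot 1: 2·((-5)+5) − 5 = -5 → (-5,-5,5)
replace slot 2: 2·((-5)+5) − (-5) = 5 → (-5,5,5)
replace slot 3: 2·((-5)+5) − 5 = -5 → (-5,5,-5)

-5,5,-5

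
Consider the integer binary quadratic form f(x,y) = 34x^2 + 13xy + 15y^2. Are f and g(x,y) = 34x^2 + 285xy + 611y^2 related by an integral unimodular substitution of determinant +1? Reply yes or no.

D₁ = -1871, D₂ = -1871
f: flip: (34,13,15)→(15,-13,34)
f: reduced (well bottom): (15,-13,34) with a≤c, −a<b≤a
g: translate: b→13 (≡285 mod 68), so (34,285,611)→(34,13,15)
g: flip: (34,13,15)→(15,-13,34)
g: reduced (well bottom): (15,-13,34) with a≤c, −a<b≤a
reduced forms (15, -13, 34) vs (15, -13, 34) ⇒ equivalent

yes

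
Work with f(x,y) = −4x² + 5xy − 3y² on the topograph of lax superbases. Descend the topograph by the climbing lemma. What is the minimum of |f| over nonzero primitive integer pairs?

translate: b→3 (≡-5 mod 8), so (4,-5,3)→(4,3,2)
flip: (4,3,2)→(2,-3,4)
translate: b→1 (≡-3 mod 4), so (2,-3,4)→(2,1,3)
reduced (well bottom): (2,1,3) with a≤c, −a<b≤a
well minimum |f| = |-2| = 2 (negative-definite)

2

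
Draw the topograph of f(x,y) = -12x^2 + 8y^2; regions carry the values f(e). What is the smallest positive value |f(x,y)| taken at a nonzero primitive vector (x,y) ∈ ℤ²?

descent: ρ → (8,16,-4)  [lands on river]
river: ρ → (-4,16,8)
closes: descent 1, river 2
min |a| on river = 4

4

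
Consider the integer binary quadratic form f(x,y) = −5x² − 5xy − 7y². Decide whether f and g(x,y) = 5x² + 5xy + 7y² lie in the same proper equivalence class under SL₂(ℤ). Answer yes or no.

D₁ = -115, D₂ = -115
f is negative-definite; reduce −f:
−f: reduced (well bottom): (5,5,7) with a≤c, −a<b≤a
flip sign back: reduced form of f is (-5,-5,-7)
g: reduced (well bottom): (5,5,7) with a≤c, −a<b≤a
reduced forms (-5, -5, -7) vs (5, 5, 7) ⇒ inequivalent

no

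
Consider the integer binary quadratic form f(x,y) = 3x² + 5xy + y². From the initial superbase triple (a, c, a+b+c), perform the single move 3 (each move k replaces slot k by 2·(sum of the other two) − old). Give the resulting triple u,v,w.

start (3,1,9) = (f(1,0),f(0,1),f(1,1))
replace slot 3: 2·(3+1) − 9 = -1 → (3,1,-1)

3,1,-1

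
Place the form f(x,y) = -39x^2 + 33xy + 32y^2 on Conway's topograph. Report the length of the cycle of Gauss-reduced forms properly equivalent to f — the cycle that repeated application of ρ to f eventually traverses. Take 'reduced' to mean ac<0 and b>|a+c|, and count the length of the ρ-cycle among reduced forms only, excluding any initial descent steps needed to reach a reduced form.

D = 6081, ⌊√D⌋ = 77
river: ρ → (32,31,-40)
river: ρ → (-40,49,23)
river: ρ → (23,43,-46)
river: ρ → (-46,49,20)
river: ρ → (20,71,-13)
river: ρ → (-13,59,50)
river: ρ → (50,41,-22)
river: ρ → (-22,47,44)
river: ρ → (44,41,-25)
river: ρ → (-25,59,26)
river: ρ → (26,45,-39)
river: ρ → (-39,33,32)
ρ-cycle length = 12 (tail of 0 descent steps not counted)

12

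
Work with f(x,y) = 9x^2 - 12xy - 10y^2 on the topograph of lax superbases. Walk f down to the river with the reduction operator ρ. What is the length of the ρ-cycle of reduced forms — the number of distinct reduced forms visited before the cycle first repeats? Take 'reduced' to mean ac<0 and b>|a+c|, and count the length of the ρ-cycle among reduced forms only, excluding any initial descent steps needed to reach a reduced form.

D = 504, ⌊√D⌋ = 22
descent: ρ → (-10,12,9)  [lands on river]
river: ρ → (9,6,-13)
river: ρ → (-13,20,2)
river: ρ → (2,20,-13)
river: ρ → (-13,6,9)
river: ρ → (9,12,-10)
river: ρ → (-10,8,11)
river: ρ → (11,14,-7)
river: ρ → (-7,14,11)
river: ρ → (11,8,-10)
ρ-cycle length = 10 (tail of 1 descent step not counted)

10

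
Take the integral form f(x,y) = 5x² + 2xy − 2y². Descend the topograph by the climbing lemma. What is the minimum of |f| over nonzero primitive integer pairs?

descent: ρ → (-2,6,1)  [lands on river]
river: ρ → (1,6,-2)
closes: descent 1, river 2
min |a| on river = 1

1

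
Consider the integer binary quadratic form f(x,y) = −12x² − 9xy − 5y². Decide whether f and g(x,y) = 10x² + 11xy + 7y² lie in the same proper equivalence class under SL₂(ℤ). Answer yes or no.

D₁ = -159, D₂ = -159
f is negative-definite; reduce −f:
−f: flip: (12,9,5)→(5,-9,12)
−f: translate: b→1 (≡-9 mod 10), so (5,-9,12)→(5,1,8)
−f: reduced (well bottom): (5,1,8) with a≤c, −a<b≤a
flip sign back: reduced form of f is (-5,-1,-8)
g: translate: b→-9 (≡11 mod 20), so (10,11,7)→(10,-9,6)
g: flip: (10,-9,6)→(6,9,10)
g: translate: b→-3 (≡9 mod 12), so (6,9,10)→(6,-3,7)
g: reduced (well bottom): (6,-3,7) with a≤c, −a<b≤a
reduced forms (-5, -1, -8) vs (6, -3, 7) ⇒ inequivalent

no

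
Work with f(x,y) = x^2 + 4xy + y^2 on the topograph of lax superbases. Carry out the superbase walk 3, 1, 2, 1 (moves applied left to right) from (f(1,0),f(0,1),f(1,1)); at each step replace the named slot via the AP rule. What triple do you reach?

start (1,1,6) = (f(1,0),f(0,1),f(1,1))
replace slot 3: 2·(1+1) − 6 = -2 → (1,1,-2)
replace slot 1: 2·(1+(-2)) − 1 = -3 → (-3,1,-2)
replace slot 2: 2·((-3)+(-2)) − 1 = -11 → (-3,-11,-2)
replace slot 1: 2·((-11)+(-2)) − (-3) = -23 → (-23,-11,-2)

-23,-11,-2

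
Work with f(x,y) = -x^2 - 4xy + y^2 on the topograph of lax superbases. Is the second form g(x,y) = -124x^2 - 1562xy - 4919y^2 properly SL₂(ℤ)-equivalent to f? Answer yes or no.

D₁ = 20, D₂ = 20
river cycle of f (length 2): (1, 4, -1), (-1, 4, 1)
river cycle of g (length 2): (-1, 4, 1), (1, 4, -1)
cycles coincide ⇒ equivalent

yes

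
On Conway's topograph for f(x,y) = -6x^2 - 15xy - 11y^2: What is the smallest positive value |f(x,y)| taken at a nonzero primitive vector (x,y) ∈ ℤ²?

translate: b→3 (≡15 mod 12), so (6,15,11)→(6,3,2)
flip: (6,3,2)→(2,-3,6)
translate: b→1 (≡-3 mod 4), so (2,-3,6)→(2,1,5)
reduced (well bottom): (2,1,5) with a≤c, −a<b≤a
well minimum |f| = |-2| = 2 (negative-definite)

2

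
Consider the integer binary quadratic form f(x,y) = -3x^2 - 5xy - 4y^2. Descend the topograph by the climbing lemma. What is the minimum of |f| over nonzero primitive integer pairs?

translate: b→-1 (≡5 mod 6), so (3,5,4)→(3,-1,2)
flip: (3,-1,2)→(2,1,3)
reduced (well bottom): (2,1,3) with a≤c, −a<b≤a
well minimum |f| = |-2| = 2 (negative-definite)

2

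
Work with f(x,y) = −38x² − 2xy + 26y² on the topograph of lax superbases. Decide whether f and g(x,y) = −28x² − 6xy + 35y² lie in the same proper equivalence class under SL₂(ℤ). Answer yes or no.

D₁ = 3956, D₂ = 3956
river cycle of f (length 8): (26, 54, -10), (-10, 46, 46), (46, 46, -10), (-10, 54, 26), (26, 50, -14), (-14, 62, 2), (2, 62, -14), (-14, 50, 26)
river cycle of g (length 32): (-28, 50, 13), (13, 54, -20), (-20, 26, 41), (41, 56, -5), (-5, 54, 52), (52, 50, -7), (-7, 62, 4), (4, 58, -37), (-37, 16, 25), (25, 34, -28), … (22 more)
cycles differ ⇒ inequivalent

no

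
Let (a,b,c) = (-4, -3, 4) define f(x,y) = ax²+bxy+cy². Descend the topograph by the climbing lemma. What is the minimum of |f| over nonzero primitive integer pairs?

descent: ρ → (4,3,-4)  [lands on river]
river: ρ → (-4,5,3)
river: ρ → (3,7,-2)
river: ρ → (-2,5,6)
river: ρ → (6,7,-1)
river: ρ → (-1,7,6)
river: ρ → (6,5,-2)
river: ρ → (-2,7,3)
river: ρ → (3,5,-4)
river: ρ → (-4,3,4)
river: ρ → (4,5,-3)
river: ρ → (-3,7,2)
river: ρ → (2,5,-6)
river: ρ → (-6,7,1)
river: ρ → (1,7,-6)
river: ρ → (-6,5,2)
river: ρ → (2,7,-3)
river: ρ → (-3,5,4)
closes: descent 1, river 18
min |a| on river = 1

1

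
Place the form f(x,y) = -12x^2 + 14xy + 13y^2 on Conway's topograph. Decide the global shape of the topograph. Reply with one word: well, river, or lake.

D = b²−4ac = 14² − 4·(-12)·13 = 820
D > 0 non-square ⇒ indefinite ⇒ periodic river

river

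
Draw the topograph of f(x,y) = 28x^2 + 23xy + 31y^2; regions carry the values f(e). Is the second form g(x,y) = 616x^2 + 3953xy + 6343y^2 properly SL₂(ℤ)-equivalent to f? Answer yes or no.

D₁ = -2943, D₂ = -2943
f: reduced (well bottom): (28,23,31) with a≤c, −a<b≤a
g: translate: b→257 (≡3953 mod 1232), so (616,3953,6343)→(616,257,28)
g: flip: (616,257,28)→(28,-257,616)
g: translate: b→23 (≡-257 mod 56), so (28,-257,616)→(28,23,31)
g: reduced (well bottom): (28,23,31) with a≤c, −a<b≤a
reduced forms (28, 23, 31) vs (28, 23, 31) ⇒ equivalent

yes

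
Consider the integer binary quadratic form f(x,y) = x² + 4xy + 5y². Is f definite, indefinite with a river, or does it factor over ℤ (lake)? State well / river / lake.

D = b²−4ac = 4² − 4·1·5 = -4
D < 0 ⇒ definite ⇒ every region one sign ⇒ single well

well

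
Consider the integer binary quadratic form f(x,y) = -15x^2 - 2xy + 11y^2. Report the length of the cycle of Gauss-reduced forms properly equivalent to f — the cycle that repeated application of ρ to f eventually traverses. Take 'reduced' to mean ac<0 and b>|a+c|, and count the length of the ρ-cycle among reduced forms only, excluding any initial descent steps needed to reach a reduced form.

D = 664, ⌊√D⌋ = 25
descent: ρ → (11,24,-2)  [lands on river]
river: ρ → (-2,24,11)
river: ρ → (11,20,-6)
river: ρ → (-6,16,17)
river: ρ → (17,18,-5)
river: ρ → (-5,22,9)
river: ρ → (9,14,-13)
river: ρ → (-13,12,10)
river: ρ → (10,8,-15)
river: ρ → (-15,22,3)
river: ρ → (3,20,-22)
river: ρ → (-22,24,1)
river: ρ → (1,24,-22)
river: ρ → (-22,20,3)
river: ρ → (3,22,-15)
river: ρ → (-15,8,10)
river: ρ → (10,12,-13)
river: ρ → (-13,14,9)
river: ρ → (9,22,-5)
river: ρ → (-5,18,17)
river: ρ → (17,16,-6)
river: ρ → (-6,20,11)
ρ-cycle length = 22 (tail of 1 descent step not counted)

22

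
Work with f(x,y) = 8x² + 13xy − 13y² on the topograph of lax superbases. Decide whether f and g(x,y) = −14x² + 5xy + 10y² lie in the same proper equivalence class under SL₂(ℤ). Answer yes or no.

D₁ = 585, D₂ = 585
river cycle of f (length 10): (-13, 13, 8), (8, 19, -7), (-7, 23, 2), (2, 21, -18), (-18, 15, 5), (5, 15, -18), (-18, 21, 2), (2, 23, -7), (-7, 19, 8), (8, 13, -13)
river cycle of g (length 12): (10, 15, -9), (-9, 21, 4), (4, 19, -14), (-14, 9, 9), (9, 9, -14), (-14, 19, 4), (4, 21, -9), (-9, 15, 10), (10, 5, -14), (-14, 23, 1), … (2 more)
cycles differ ⇒ inequivalent

no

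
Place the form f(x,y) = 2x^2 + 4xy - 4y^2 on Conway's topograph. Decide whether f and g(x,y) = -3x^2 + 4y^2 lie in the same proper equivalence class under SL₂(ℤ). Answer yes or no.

D₁ = 48, D₂ = 48
river cycle of f (length 2): (-4, 4, 2), (2, 4, -4)
river cycle of g (length 2): (-3, 6, 1), (1, 6, -3)
cycles differ ⇒ inequivalent

no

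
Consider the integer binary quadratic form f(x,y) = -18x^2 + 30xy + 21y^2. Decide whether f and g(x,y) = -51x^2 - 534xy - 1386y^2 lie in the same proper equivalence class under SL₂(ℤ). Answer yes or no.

D₁ = 2412, D₂ = 2412
river cycle of f (length 10): (21, 12, -27), (-27, 42, 6), (6, 42, -27), (-27, 12, 21), (21, 30, -18), (-18, 42, 9), (9, 48, -3), (-3, 48, 9), (9, 42, -18), (-18, 30, 21)
river cycle of g (length 10): (9, 42, -18), (-18, 30, 21), (21, 12, -27), (-27, 42, 6), (6, 42, -27), (-27, 12, 21), (21, 30, -18), (-18, 42, 9), (9, 48, -3), (-3, 48, 9)
cycles coincide ⇒ equivalent

yes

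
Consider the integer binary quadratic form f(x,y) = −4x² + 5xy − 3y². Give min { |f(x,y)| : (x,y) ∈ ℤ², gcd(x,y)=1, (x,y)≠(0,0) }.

translate: b→3 (≡-5 mod 8), so (4,-5,3)→(4,3,2)
flip: (4,3,2)→(2,-3,4)
translate: b→1 (≡-3 mod 4), so (2,-3,4)→(2,1,3)
reduced (well bottom): (2,1,3) with a≤c, −a<b≤a
well minimum |f| = |-2| = 2 (negative-definite)

2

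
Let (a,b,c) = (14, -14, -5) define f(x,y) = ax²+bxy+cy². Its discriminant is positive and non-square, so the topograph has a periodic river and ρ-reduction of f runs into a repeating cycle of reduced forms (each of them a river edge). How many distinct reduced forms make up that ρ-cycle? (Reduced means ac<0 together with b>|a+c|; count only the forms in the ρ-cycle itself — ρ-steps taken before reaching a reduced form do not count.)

D = 476, ⌊√D⌋ = 21
descent: ρ → (-5,14,14)  [lands on river]
river: ρ → (14,14,-5)
river: ρ → (-5,16,11)
river: ρ → (11,6,-10)
river: ρ → (-10,14,7)
river: ρ → (7,14,-10)
river: ρ → (-10,6,11)
river: ρ → (11,16,-5)
ρ-cycle length = 8 (tail of 1 descent step not counted)

8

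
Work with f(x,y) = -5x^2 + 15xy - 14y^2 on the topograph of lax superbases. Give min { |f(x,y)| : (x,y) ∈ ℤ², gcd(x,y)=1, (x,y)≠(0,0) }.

translate: b→5 (≡-15 mod 10), so (5,-15,14)→(5,5,4)
flip: (5,5,4)→(4,-5,5)
translate: b→3 (≡-5 mod 8), so (4,-5,5)→(4,3,4)
reduced (well bottom): (4,3,4) with a≤c, −a<b≤a
well minimum |f| = |-4| = 4 (negative-definite)

4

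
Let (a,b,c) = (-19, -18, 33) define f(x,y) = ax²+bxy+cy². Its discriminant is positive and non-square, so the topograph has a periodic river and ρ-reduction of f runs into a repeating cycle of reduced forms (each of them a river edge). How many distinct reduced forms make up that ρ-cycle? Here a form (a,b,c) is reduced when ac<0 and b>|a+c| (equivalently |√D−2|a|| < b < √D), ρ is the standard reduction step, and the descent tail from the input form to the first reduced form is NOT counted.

D = 2832, ⌊√D⌋ = 53
descent: ρ → (33,18,-19)  [lands on river]
river: ρ → (-19,20,32)
river: ρ → (32,44,-7)
river: ρ → (-7,40,44)
river: ρ → (44,48,-3)
river: ρ → (-3,48,44)
river: ρ → (44,40,-7)
river: ρ → (-7,44,32)
river: ρ → (32,20,-19)
river: ρ → (-19,18,33)
river: ρ → (33,48,-4)
river: ρ → (-4,48,33)
ρ-cycle length = 12 (tail of 1 descent step not counted)

12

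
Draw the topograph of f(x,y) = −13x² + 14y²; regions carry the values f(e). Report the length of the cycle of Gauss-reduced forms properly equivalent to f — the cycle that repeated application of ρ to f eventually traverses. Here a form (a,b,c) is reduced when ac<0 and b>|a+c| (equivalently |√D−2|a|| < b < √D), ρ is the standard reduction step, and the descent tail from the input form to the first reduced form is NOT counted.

D = 728, ⌊√D⌋ = 26
descent: ρ → (14,0,-13)
descent: ρ → (-13,26,1)  [lands on river]
river: ρ → (1,26,-13)
ρ-cycle length = 2 (tail of 2 descent steps not counted)

2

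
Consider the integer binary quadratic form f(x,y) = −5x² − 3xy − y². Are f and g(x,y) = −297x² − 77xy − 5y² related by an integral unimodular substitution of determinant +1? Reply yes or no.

D₁ = -11, D₂ = -11
f is negative-definite; reduce −f:
−f: flip: (5,3,1)→(1,-3,5)
−f: translate: b→1 (≡-3 mod 2), so (1,-3,5)→(1,1,3)
−f: reduced (well bottom): (1,1,3) with a≤c, −a<b≤a
flip sign back: reduced form of f is (-1,-1,-3)
g is negative-definite; reduce −g:
−g: flip: (297,77,5)→(5,-77,297)
−g: translate: b→3 (≡-77 mod 10), so (5,-77,297)→(5,3,1)
−g: flip: (5,3,1)→(1,-3,5)
−g: translate: b→1 (≡-3 mod 2), so (1,-3,5)→(1,1,3)
−g: reduced (well bottom): (1,1,3) with a≤c, −a<b≤a
flip sign back: reduced form of g is (-1,-1,-3)
reduced forms (-1, -1, -3) vs (-1, -1, -3) ⇒ equivalent

yes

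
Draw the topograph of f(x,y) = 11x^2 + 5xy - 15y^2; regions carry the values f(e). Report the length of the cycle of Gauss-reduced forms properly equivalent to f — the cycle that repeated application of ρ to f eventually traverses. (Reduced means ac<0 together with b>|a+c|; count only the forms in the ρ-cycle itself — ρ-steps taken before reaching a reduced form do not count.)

D = 685, ⌊√D⌋ = 26
river: ρ → (-15,25,1)
river: ρ → (1,25,-15)
river: ρ → (-15,5,11)
river: ρ → (11,17,-9)
river: ρ → (-9,19,9)
river: ρ → (9,17,-11)
river: ρ → (-11,5,15)
river: ρ → (15,25,-1)
river: ρ → (-1,25,15)
river: ρ → (15,5,-11)
river: ρ → (-11,17,9)
river: ρ → (9,19,-9)
river: ρ → (-9,17,11)
river: ρ → (11,5,-15)
ρ-cycle length = 14 (tail of 0 descent steps not counted)

14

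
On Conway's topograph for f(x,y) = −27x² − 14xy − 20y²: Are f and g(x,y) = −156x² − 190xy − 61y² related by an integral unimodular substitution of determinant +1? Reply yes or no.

D₁ = -1964, D₂ = -1964
f is negative-definite; reduce −f:
−f: flip: (27,14,20)→(20,-14,27)
−f: reduced (well bottom): (20,-14,27) with a≤c, −a<b≤a
flip sign back: reduced form of f is (-20,14,-27)
g is negative-definite; reduce −g:
−g: translate: b→-122 (≡190 mod 312), so (156,190,61)→(156,-122,27)
−g: flip: (156,-122,27)→(27,122,156)
−g: translate: b→14 (≡122 mod 54), so (27,122,156)→(27,14,20)
−g: flip: (27,14,20)→(20,-14,27)
−g: reduced (well bottom): (20,-14,27) with a≤c, −a<b≤a
flip sign back: reduced form of g is (-20,14,-27)
reduced forms (-20, 14, -27) vs (-20, 14, -27) ⇒ equivalent

yes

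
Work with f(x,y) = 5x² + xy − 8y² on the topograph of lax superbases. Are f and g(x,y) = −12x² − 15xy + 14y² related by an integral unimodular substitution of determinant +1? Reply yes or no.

D₁ = 161, D₂ = 897
discriminants differ ⇒ not SL₂(ℤ)-equivalent

no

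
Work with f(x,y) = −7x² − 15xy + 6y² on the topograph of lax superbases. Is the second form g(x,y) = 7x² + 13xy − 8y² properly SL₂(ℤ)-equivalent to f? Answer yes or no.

D₁ = 393, D₂ = 393
river cycle of f (length 16): (6, 15, -7), (-7, 13, 8), (8, 19, -1), (-1, 19, 8), (8, 13, -7), (-7, 15, 6), (6, 9, -13), (-13, 17, 2), (2, 19, -4), (-4, 13, 14), … (6 more)
river cycle of g (length 16): (-8, 19, 1), (1, 19, -8), (-8, 13, 7), (7, 15, -6), (-6, 9, 13), (13, 17, -2), (-2, 19, 4), (4, 13, -14), (-14, 15, 3), (3, 15, -14), … (6 more)
cycles differ ⇒ inequivalent

no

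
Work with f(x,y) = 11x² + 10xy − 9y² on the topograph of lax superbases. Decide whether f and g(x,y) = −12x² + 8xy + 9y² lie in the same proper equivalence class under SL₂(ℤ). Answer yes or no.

D₁ = 496, D₂ = 496
river cycle of f (length 16): (-9, 8, 12), (12, 16, -5), (-5, 14, 15), (15, 16, -4), (-4, 16, 15), (15, 14, -5), (-5, 16, 12), (12, 8, -9), (-9, 10, 11), (11, 12, -8), … (6 more)
river cycle of g (length 16): (9, 10, -11), (-11, 12, 8), (8, 20, -3), (-3, 22, 1), (1, 22, -3), (-3, 20, 8), (8, 12, -11), (-11, 10, 9), (9, 8, -12), (-12, 16, 5), … (6 more)
cycles differ ⇒ inequivalent

no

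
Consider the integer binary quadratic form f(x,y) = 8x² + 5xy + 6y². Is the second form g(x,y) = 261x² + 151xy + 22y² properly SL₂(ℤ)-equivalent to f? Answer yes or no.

D₁ = -167, D₂ = -167
f: flip: (8,5,6)→(6,-5,8)
f: reduced (well bottom): (6,-5,8) with a≤c, −a<b≤a
g: flip: (261,151,22)→(22,-151,261)
g: translate: b→-19 (≡-151 mod 44), so (22,-151,261)→(22,-19,6)
g: flip: (22,-19,6)→(6,19,22)
g: translate: b→-5 (≡19 mod 12), so (6,19,22)→(6,-5,8)
g: reduced (well bottom): (6,-5,8) with a≤c, −a<b≤a
reduced forms (6, -5, 8) vs (6, -5, 8) ⇒ equivalent

yes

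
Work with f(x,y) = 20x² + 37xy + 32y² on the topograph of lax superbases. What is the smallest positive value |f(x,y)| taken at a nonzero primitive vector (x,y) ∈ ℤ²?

translate: b→-3 (≡37 mod 40), so (20,37,32)→(20,-3,15)
flip: (20,-3,15)→(15,3,20)
reduced (well bottom): (15,3,20) with a≤c, −a<b≤a
well minimum = a = 15

15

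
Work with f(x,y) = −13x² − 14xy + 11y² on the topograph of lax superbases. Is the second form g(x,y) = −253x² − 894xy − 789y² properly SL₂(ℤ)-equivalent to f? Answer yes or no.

D₁ = 768, D₂ = 768
river cycle of f (length 8): (11, 14, -13), (-13, 12, 12), (12, 12, -13), (-13, 14, 11), (11, 8, -16), (-16, 24, 3), (3, 24, -16), (-16, 8, 11)
river cycle of g (length 8): (-13, 12, 12), (12, 12, -13), (-13, 14, 11), (11, 8, -16), (-16, 24, 3), (3, 24, -16), (-16, 8, 11), (11, 14, -13)
cycles coincide ⇒ equivalent

yes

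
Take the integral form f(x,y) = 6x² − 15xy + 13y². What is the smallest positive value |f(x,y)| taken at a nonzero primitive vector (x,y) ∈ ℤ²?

translate: b→-3 (≡-15 mod 12), so (6,-15,13)→(6,-3,4)
flip: (6,-3,4)→(4,3,6)
reduced (well bottom): (4,3,6) with a≤c, −a<b≤a
well minimum = a = 4

4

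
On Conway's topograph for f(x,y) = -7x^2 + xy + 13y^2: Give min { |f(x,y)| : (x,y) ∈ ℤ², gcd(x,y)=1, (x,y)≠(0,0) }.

descent: ρ → (13,-1,-7)
descent: ρ → (-7,15,5)  [lands on river]
river: ρ → (5,15,-7)
river: ρ → (-7,13,7)
river: ρ → (7,15,-5)
river: ρ → (-5,15,7)
river: ρ → (7,13,-7)
closes: descent 2, river 6
min |a| on river = 5

5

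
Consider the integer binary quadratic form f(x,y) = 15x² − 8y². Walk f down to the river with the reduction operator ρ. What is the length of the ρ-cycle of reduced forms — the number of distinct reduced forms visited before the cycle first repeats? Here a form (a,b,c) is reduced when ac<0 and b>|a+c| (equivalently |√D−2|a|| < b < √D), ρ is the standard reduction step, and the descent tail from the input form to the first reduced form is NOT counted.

D = 480, ⌊√D⌋ = 21
descent: ρ → (-8,16,7)  [lands on river]
river: ρ → (7,12,-12)
river: ρ → (-12,12,7)
river: ρ → (7,16,-8)
ρ-cycle length = 4 (tail of 1 descent step not counted)

4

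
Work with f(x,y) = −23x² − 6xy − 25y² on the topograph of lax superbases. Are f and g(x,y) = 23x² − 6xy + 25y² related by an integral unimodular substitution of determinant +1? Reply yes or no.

D₁ = -2264, D₂ = -2264
f is negative-definite; reduce −f:
−f: reduced (well bottom): (23,6,25) with a≤c, −a<b≤a
flip sign back: reduced form of f is (-23,-6,-25)
g: reduced (well bottom): (23,-6,25) with a≤c, −a<b≤a
reduced forms (-23, -6, -25) vs (23, -6, 25) ⇒ inequivalent

no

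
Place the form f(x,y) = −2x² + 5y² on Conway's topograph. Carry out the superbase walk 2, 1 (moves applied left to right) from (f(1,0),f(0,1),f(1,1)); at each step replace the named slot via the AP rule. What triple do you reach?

start (-2,5,3) = (f(1,0),f(0,1),f(1,1))
replace slot 2: 2·((-2)+3) − 5 = -3 → (-2,-3,3)
replace slot 1: 2·((-3)+3) − (-2) = 2 → (2,-3,3)

2,-3,3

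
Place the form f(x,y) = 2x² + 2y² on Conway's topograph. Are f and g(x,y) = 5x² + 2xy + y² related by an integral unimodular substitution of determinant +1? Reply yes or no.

D₁ = -16, D₂ = -16
f: reduced (well bottom): (2,0,2) with a≤c, −a<b≤a
g: flip: (5,2,1)→(1,-2,5)
g: translate: b→0 (≡-2 mod 2), so (1,-2,5)→(1,0,4)
g: reduced (well bottom): (1,0,4) with a≤c, −a<b≤a
reduced forms (2, 0, 2) vs (1, 0, 4) ⇒ inequivalent

no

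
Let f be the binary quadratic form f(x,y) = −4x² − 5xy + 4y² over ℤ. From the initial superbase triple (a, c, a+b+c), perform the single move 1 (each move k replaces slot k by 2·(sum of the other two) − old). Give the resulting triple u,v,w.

start (-4,4,-5) = (f(1,0),f(0,1),f(1,1))
replace slot 1: 2·(4+(-5)) − (-4) = 2 → (2,4,-5)

2,4,-5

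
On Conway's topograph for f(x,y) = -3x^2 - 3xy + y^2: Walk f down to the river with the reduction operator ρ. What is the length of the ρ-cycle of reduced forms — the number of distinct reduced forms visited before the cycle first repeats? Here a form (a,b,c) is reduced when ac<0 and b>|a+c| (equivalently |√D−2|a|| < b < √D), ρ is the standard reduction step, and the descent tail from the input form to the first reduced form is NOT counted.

D = 21, ⌊√D⌋ = 4
descent: ρ → (1,3,-3)  [lands on river]
river: ρ → (-3,3,1)
ρ-cycle length = 2 (tail of 1 descent step not counted)

2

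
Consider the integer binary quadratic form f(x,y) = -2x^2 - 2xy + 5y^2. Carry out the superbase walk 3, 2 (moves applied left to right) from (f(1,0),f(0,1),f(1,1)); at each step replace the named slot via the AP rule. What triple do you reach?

start (-2,5,1) = (f(1,0),f(0,1),f(1,1))
replace slot 3: 2·((-2)+5) − 1 = 5 → (-2,5,5)
replace slot 2: 2·((-2)+5) − 5 = 1 → (-2,1,5)

-2,1,5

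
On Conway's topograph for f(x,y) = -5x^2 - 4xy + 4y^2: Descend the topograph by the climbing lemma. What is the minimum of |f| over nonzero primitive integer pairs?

descent: ρ → (4,4,-5)  [lands on river]
river: ρ → (-5,6,3)
river: ρ → (3,6,-5)
river: ρ → (-5,4,4)
closes: descent 1, river 4
min |a| on river = 3

3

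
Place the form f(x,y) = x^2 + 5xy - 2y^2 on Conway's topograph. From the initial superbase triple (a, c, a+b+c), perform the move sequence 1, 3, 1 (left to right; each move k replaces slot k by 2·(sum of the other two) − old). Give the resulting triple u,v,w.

start (1,-2,4) = (f(1,0),f(0,1),f(1,1))
replace slot 1: 2·((-2)+4) − 1 = 3 → (3,-2,4)
replace slot 3: 2·(3+(-2)) − 4 = -2 → (3,-2,-2)
replace slot 1: 2·((-2)+(-2)) − 3 = -11 → (-11,-2,-2)

-11,-2,-2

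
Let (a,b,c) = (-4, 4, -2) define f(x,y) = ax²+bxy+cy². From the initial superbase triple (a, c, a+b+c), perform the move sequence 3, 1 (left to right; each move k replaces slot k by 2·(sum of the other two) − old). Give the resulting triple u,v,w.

start (-4,-2,-2) = (f(1,0),f(0,1),f(1,1))
replace slot 3: 2·((-4)+(-2)) − (-2) = -10 → (-4,-2,-10)
replace slot 1: 2·((-2)+(-10)) − (-4) = -20 → (-20,-2,-10)

-20,-2,-10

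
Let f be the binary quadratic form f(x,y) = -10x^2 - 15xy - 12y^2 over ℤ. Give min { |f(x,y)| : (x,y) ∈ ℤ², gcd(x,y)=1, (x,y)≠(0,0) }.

translate: b→-5 (≡15 mod 20), so (10,15,12)→(10,-5,7)
flip: (10,-5,7)→(7,5,10)
reduced (well bottom): (7,5,10) with a≤c, −a<b≤a
well minimum |f| = |-7| = 7 (negative-definite)

7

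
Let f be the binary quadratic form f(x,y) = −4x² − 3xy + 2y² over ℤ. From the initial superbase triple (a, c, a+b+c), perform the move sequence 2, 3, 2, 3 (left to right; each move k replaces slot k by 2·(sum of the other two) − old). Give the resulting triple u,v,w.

start (-4,2,-5) = (f(1,0),f(0,1),f(1,1))
replace slot 2: 2·((-4)+(-5)) − 2 = -20 → (-4,-20,-5)
replace slot 3: 2·((-4)+(-20)) − (-5) = -43 → (-4,-20,-43)
replace slot 2: 2·((-4)+(-43)) − (-20) = -74 → (-4,-74,-43)
replace slot 3: 2·((-4)+(-74)) − (-43) = -113 → (-4,-74,-113)

-4,-74,-113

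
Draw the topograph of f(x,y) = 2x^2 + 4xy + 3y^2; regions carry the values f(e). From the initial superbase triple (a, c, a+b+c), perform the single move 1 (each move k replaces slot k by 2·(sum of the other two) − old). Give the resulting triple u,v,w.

start (2,3,9) = (f(1,0),f(0,1),f(1,1))
replace slot 1: 2·(3+9) − 2 = 22 → (22,3,9)

22,3,9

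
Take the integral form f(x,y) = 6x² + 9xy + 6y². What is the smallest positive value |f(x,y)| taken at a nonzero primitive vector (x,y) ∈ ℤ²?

translate: b→-3 (≡9 mod 12), so (6,9,6)→(6,-3,3)
flip: (6,-3,3)→(3,3,6)
reduced (well bottom): (3,3,6) with a≤c, −a<b≤a
well minimum = a = 3

3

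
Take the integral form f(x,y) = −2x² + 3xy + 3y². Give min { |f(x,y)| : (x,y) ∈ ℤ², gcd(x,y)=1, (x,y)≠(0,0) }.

river: ρ → (3,3,-2)
river: ρ → (-2,5,1)
river: ρ → (1,5,-2)
river: ρ → (-2,3,3)
closes: descent 0, river 4
min |a| on river = 1

1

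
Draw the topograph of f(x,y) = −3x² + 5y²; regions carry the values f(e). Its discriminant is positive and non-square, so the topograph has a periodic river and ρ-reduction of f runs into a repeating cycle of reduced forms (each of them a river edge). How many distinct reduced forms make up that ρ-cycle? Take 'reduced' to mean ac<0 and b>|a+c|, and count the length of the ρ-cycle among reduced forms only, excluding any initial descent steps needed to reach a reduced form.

D = 60, ⌊√D⌋ = 7
descent: ρ → (5,0,-3)
descent: ρ → (-3,6,2)  [lands on river]
river: ρ → (2,6,-3)
ρ-cycle length = 2 (tail of 2 descent steps not counted)

2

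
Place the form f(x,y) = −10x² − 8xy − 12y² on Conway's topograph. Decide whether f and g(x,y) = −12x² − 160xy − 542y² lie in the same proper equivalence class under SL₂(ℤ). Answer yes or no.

D₁ = -416, D₂ = -416
f is negative-definite; reduce −f:
−f: reduced (well bottom): (10,8,12) with a≤c, −a<b≤a
flip sign back: reduced form of f is (-10,-8,-12)
g is negative-definite; reduce −g:
−g: translate: b→-8 (≡160 mod 24), so (12,160,542)→(12,-8,10)
−g: flip: (12,-8,10)→(10,8,12)
−g: reduced (well bottom): (10,8,12) with a≤c, −a<b≤a
flip sign back: reduced form of g is (-10,-8,-12)
reduced forms (-10, -8, -12) vs (-10, -8, -12) ⇒ equivalent

yes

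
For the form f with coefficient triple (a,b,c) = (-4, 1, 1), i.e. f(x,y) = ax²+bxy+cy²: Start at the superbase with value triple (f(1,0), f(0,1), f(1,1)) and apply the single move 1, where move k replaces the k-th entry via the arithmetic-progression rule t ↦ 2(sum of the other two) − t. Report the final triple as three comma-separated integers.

start (-4,1,-2) = (f(1,0),f(0,1),f(1,1))
replace slot 1: 2·(1+(-2)) − (-4) = 2 → (2,1,-2)

2,1,-2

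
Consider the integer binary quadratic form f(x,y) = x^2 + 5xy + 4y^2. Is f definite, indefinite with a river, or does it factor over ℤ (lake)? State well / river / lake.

D = b²−4ac = 5² − 4·1·4 = 9
D = 3² is a perfect square ⇒ form factors over ℤ ⇒ lakes

lake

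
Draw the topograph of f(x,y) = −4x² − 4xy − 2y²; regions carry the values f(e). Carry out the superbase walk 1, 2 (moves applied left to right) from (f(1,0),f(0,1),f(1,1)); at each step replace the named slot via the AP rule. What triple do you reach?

start (-4,-2,-10) = (f(1,0),f(0,1),f(1,1))
replace slot 1: 2·((-2)+(-10)) − (-4) = -20 → (-20,-2,-10)
replace slot 2: 2·((-20)+(-10)) − (-2) = -58 → (-20,-58,-10)

-20,-58,-10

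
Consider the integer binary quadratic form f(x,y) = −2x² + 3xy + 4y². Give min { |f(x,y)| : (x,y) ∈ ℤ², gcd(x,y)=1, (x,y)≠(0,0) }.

river: ρ → (4,5,-1)
river: ρ → (-1,5,4)
river: ρ → (4,3,-2)
river: ρ → (-2,5,2)
river: ρ → (2,3,-4)
river: ρ → (-4,5,1)
river: ρ → (1,5,-4)
river: ρ → (-4,3,2)
river: ρ → (2,5,-2)
river: ρ → (-2,3,4)
closes: descent 0, river 10
min |a| on river = 1

1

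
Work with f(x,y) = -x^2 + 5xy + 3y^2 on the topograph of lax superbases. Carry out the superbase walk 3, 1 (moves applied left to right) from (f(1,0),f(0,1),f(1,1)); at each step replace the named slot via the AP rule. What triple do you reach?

start (-1,3,7) = (f(1,0),f(0,1),f(1,1))
replace slot 3: 2·((-1)+3) − 7 = -3 → (-1,3,-3)
replace slot 1: 2·(3+(-3)) − (-1) = 1 → (1,3,-3)

1,3,-3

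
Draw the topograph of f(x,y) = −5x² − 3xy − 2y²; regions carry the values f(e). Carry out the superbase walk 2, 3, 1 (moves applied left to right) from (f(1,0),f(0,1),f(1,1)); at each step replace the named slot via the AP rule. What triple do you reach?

start (-5,-2,-10) = (f(1,0),f(0,1),f(1,1))
replace slot 2: 2·((-5)+(-10)) − (-2) = -28 → (-5,-28,-10)
replace slot 3: 2·((-5)+(-28)) − (-10) = -56 → (-5,-28,-56)
replace slot 1: 2·((-28)+(-56)) − (-5) = -163 → (-163,-28,-56)

-163,-28,-56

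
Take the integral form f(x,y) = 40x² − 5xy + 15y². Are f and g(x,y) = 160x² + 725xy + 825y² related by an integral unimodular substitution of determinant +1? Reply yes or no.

D₁ = -2375, D₂ = -2375
f: flip: (40,-5,15)→(15,5,40)
f: reduced (well bottom): (15,5,40) with a≤c, −a<b≤a
g: translate: b→85 (≡725 mod 320), so (160,725,825)→(160,85,15)
g: flip: (160,85,15)→(15,-85,160)
g: translate: b→5 (≡-85 mod 30), so (15,-85,160)→(15,5,40)
g: reduced (well bottom): (15,5,40) with a≤c, −a<b≤a
reduced forms (15, 5, 40) vs (15, 5, 40) ⇒ equivalent

yes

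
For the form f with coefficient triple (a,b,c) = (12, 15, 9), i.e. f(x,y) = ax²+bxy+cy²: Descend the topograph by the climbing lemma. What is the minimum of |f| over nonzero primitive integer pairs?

translate: b→-9 (≡15 mod 24), so (12,15,9)→(12,-9,6)
flip: (12,-9,6)→(6,9,12)
translate: b→-3 (≡9 mod 12), so (6,9,12)→(6,-3,9)
reduced (well bottom): (6,-3,9) with a≤c, −a<b≤a
well minimum = a = 6

6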